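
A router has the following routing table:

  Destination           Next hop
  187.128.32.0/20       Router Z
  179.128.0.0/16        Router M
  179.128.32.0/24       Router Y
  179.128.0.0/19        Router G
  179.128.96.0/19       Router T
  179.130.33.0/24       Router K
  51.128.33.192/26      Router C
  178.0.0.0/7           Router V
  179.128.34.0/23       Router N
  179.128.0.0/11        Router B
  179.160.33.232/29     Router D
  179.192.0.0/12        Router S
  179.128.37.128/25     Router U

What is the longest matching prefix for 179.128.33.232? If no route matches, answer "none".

Entries matching 179.128.33.232:
  178.0.0.0/7 (178.0.0.0 - 179.255.255.255)
  179.128.0.0/11 (179.128.0.0 - 179.159.255.255)
  179.128.0.0/16 (179.128.0.0 - 179.128.255.255)
Most specific is 179.128.0.0/16.

179.128.0.0/16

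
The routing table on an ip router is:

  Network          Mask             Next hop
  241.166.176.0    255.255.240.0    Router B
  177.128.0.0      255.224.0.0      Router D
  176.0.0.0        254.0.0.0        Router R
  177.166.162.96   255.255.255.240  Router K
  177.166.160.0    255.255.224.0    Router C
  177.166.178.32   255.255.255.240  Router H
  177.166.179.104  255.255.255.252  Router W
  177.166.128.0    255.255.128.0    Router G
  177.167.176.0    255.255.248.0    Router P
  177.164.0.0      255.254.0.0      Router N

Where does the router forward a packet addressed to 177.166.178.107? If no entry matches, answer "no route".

Router C

Routes whose prefix contains 177.166.178.107:
  176.0.0.0/7 (176.0.0.0 - 177.255.255.255) -> Router R
  177.166.128.0/17 (177.166.128.0 - 177.166.255.255) -> Router G
  177.166.160.0/19 (177.166.160.0 - 177.166.191.255) -> Router C
More-specific entries that do NOT match:
  177.166.179.104/30 (177.166.179.104 - 177.166.179.107) does not contain 177.166.178.107
  177.166.162.96/28 (177.166.162.96 - 177.166.162.111) does not contain 177.166.178.107
  177.166.178.32/28 (177.166.178.32 - 177.166.178.47) does not contain 177.166.178.107
  177.167.176.0/21 (177.167.176.0 - 177.167.183.255) does not contain 177.166.178.107
  241.166.176.0/20 (241.166.176.0 - 241.166.191.255) does not contain 177.166.178.107
Longest matching prefix is /19 -> next hop Router C.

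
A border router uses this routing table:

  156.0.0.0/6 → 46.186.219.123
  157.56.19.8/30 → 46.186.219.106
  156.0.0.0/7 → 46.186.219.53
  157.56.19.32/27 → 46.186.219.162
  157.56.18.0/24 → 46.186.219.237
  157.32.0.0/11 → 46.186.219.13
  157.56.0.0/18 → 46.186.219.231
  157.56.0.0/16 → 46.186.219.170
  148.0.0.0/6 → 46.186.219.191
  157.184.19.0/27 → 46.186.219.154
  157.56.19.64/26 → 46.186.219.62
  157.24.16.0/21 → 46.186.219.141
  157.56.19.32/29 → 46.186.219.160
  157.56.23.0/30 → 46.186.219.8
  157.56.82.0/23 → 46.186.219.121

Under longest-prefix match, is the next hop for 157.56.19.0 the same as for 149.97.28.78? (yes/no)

no

157.56.19.0: longest match 157.56.0.0/18 -> 46.186.219.231
149.97.28.78: longest match 148.0.0.0/6 -> 46.186.219.191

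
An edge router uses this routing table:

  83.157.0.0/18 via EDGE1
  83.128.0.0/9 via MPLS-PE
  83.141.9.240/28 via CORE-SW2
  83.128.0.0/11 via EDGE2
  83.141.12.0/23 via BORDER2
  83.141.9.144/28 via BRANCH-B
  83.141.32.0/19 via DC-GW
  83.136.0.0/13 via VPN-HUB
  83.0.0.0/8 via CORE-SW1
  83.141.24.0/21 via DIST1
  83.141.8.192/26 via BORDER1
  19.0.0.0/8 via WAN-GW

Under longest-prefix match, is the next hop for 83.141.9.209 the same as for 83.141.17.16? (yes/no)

yes

83.141.9.209: longest match 83.136.0.0/13 -> VPN-HUB
83.141.17.16: longest match 83.136.0.0/13 -> VPN-HUB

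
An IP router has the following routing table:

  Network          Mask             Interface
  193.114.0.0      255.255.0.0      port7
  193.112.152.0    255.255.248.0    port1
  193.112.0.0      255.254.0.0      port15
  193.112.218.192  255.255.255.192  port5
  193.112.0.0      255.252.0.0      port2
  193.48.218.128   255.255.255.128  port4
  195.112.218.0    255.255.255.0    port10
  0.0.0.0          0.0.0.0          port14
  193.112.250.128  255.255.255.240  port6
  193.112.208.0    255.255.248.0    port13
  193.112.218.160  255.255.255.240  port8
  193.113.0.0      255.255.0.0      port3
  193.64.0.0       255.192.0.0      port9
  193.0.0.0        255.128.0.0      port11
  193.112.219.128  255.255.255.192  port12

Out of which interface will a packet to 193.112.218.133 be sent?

Routes whose prefix contains 193.112.218.133:
  0.0.0.0/0 (default, matches everything) -> port14
  193.0.0.0/9 (193.0.0.0 - 193.127.255.255) -> port11
  193.64.0.0/10 (193.64.0.0 - 193.127.255.255) -> port9
  193.112.0.0/14 (193.112.0.0 - 193.115.255.255) -> port2
  193.112.0.0/15 (193.112.0.0 - 193.113.255.255) -> port15
More-specific entries that do NOT match:
  193.112.250.128/28 (193.112.250.128 - 193.112.250.143) does not contain 193.112.218.133
  193.112.218.160/28 (193.112.218.160 - 193.112.218.175) does not contain 193.112.218.133
  193.112.218.192/26 (193.112.218.192 - 193.112.218.255) does not contain 193.112.218.133
  193.112.219.128/26 (193.112.219.128 - 193.112.219.191) does not contain 193.112.218.133
  193.48.218.128/25 (193.48.218.128 - 193.48.218.255) does not contain 193.112.218.133
  195.112.218.0/24 (195.112.218.0 - 195.112.218.255) does not contain 193.112.218.133
  193.112.152.0/21 (193.112.152.0 - 193.112.159.255) does not contain 193.112.218.133
  193.112.208.0/21 (193.112.208.0 - 193.112.215.255) does not contain 193.112.218.133
  193.114.0.0/16 (193.114.0.0 - 193.114.255.255) does not contain 193.112.218.133
  193.113.0.0/16 (193.113.0.0 - 193.113.255.255) does not contain 193.112.218.133
Longest matching prefix is /15 -> interface port15.

port15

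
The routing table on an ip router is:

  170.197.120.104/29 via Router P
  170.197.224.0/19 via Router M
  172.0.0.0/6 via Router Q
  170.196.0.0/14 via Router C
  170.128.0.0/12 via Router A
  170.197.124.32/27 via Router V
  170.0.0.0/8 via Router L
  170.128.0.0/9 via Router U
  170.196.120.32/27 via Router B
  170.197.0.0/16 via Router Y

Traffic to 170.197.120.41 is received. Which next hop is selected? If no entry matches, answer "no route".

Router Y

Routes whose prefix contains 170.197.120.41:
  170.0.0.0/8 (170.0.0.0 - 170.255.255.255) -> Router L
  170.128.0.0/9 (170.128.0.0 - 170.255.255.255) -> Router U
  170.196.0.0/14 (170.196.0.0 - 170.199.255.255) -> Router C
  170.197.0.0/16 (170.197.0.0 - 170.197.255.255) -> Router Y
More-specific entries that do NOT match:
  170.197.120.104/29 (170.197.120.104 - 170.197.120.111) does not contain 170.197.120.41
  170.197.124.32/27 (170.197.124.32 - 170.197.124.63) does not contain 170.197.120.41
  170.196.120.32/27 (170.196.120.32 - 170.196.120.63) does not contain 170.197.120.41
  170.197.224.0/19 (170.197.224.0 - 170.197.255.255) does not contain 170.197.120.41
Longest matching prefix is /16 -> next hop Router Y.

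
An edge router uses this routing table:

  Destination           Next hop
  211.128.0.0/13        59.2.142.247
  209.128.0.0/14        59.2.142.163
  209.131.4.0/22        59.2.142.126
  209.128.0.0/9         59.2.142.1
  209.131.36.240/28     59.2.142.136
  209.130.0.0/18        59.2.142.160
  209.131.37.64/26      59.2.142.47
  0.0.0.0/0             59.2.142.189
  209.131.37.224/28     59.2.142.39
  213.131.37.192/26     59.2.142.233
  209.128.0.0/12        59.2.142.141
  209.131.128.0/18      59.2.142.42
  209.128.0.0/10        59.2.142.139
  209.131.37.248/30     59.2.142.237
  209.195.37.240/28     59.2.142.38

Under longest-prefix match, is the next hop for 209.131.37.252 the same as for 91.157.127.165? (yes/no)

209.131.37.252: longest match 209.128.0.0/14 -> 59.2.142.163
91.157.127.165: longest match 0.0.0.0/0 -> 59.2.142.189

no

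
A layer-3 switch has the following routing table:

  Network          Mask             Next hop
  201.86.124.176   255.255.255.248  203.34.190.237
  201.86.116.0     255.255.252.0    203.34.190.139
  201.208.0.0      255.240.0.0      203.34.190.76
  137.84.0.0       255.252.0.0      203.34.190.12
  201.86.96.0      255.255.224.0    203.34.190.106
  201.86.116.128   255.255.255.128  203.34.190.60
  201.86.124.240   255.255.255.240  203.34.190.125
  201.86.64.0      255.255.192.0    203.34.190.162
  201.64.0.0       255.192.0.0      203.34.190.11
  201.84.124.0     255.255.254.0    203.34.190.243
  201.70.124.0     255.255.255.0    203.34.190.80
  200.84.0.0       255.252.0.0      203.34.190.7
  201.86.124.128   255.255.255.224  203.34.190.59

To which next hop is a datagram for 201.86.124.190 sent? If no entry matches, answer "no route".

Routes whose prefix contains 201.86.124.190:
  201.64.0.0/10 (201.64.0.0 - 201.127.255.255) -> 203.34.190.11
  201.86.64.0/18 (201.86.64.0 - 201.86.127.255) -> 203.34.190.162
  201.86.96.0/19 (201.86.96.0 - 201.86.127.255) -> 203.34.190.106
More-specific entries that do NOT match:
  201.86.124.176/29 (201.86.124.176 - 201.86.124.183) does not contain 201.86.124.190
  201.86.124.240/28 (201.86.124.240 - 201.86.124.255) does not contain 201.86.124.190
  201.86.124.128/27 (201.86.124.128 - 201.86.124.159) does not contain 201.86.124.190
  201.86.116.128/25 (201.86.116.128 - 201.86.116.255) does not contain 201.86.124.190
  201.70.124.0/24 (201.70.124.0 - 201.70.124.255) does not contain 201.86.124.190
  201.84.124.0/23 (201.84.124.0 - 201.84.125.255) does not contain 201.86.124.190
  201.86.116.0/22 (201.86.116.0 - 201.86.119.255) does not contain 201.86.124.190
Longest matching prefix is /19 -> next hop 203.34.190.106.

203.34.190.106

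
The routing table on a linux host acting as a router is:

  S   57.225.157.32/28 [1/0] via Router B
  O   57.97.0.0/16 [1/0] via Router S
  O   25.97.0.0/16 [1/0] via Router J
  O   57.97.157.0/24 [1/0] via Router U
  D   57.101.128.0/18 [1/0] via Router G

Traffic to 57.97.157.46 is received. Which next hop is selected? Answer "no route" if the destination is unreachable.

Routes whose prefix contains 57.97.157.46:
  57.97.0.0/16 (57.97.0.0 - 57.97.255.255) -> Router S
  57.97.157.0/24 (57.97.157.0 - 57.97.157.255) -> Router U
More-specific entries that do NOT match:
  57.225.157.32/28 (57.225.157.32 - 57.225.157.47) does not contain 57.97.157.46
Longest matching prefix is /24 -> next hop Router U.

Router U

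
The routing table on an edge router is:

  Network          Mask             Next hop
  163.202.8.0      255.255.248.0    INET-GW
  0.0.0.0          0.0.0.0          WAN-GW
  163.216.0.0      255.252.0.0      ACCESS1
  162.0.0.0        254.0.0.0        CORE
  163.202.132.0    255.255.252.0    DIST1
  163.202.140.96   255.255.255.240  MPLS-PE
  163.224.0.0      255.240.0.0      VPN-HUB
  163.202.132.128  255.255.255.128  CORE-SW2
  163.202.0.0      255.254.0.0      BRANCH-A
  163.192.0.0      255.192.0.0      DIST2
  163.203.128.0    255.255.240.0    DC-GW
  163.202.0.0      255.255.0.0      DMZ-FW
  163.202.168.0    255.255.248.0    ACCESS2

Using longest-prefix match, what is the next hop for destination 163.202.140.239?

Routes whose prefix contains 163.202.140.239:
  0.0.0.0/0 (default, matches everything) -> WAN-GW
  162.0.0.0/7 (162.0.0.0 - 163.255.255.255) -> CORE
  163.192.0.0/10 (163.192.0.0 - 163.255.255.255) -> DIST2
  163.202.0.0/15 (163.202.0.0 - 163.203.255.255) -> BRANCH-A
  163.202.0.0/16 (163.202.0.0 - 163.202.255.255) -> DMZ-FW
More-specific entries that do NOT match:
  163.202.140.96/28 (163.202.140.96 - 163.202.140.111) does not contain 163.202.140.239
  163.202.132.128/25 (163.202.132.128 - 163.202.132.255) does not contain 163.202.140.239
  163.202.132.0/22 (163.202.132.0 - 163.202.135.255) does not contain 163.202.140.239
  163.202.8.0/21 (163.202.8.0 - 163.202.15.255) does not contain 163.202.140.239
  163.202.168.0/21 (163.202.168.0 - 163.202.175.255) does not contain 163.202.140.239
  163.203.128.0/20 (163.203.128.0 - 163.203.143.255) does not contain 163.202.140.239
Longest matching prefix is /16 -> next hop DMZ-FW.

DMZ-FW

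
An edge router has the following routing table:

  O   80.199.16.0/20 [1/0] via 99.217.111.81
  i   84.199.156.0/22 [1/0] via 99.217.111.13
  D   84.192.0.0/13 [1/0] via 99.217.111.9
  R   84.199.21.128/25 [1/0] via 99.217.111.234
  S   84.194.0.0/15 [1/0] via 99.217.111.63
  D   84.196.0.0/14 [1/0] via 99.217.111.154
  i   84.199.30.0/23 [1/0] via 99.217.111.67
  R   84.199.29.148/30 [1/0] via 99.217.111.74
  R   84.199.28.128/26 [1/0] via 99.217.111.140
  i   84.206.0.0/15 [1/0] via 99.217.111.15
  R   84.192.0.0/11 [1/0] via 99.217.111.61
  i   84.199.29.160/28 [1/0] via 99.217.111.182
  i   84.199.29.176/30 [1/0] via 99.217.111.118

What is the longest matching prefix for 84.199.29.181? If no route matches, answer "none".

84.196.0.0/14

Entries matching 84.199.29.181:
  84.192.0.0/11 (84.192.0.0 - 84.223.255.255)
  84.192.0.0/13 (84.192.0.0 - 84.199.255.255)
  84.196.0.0/14 (84.196.0.0 - 84.199.255.255)
Most specific is 84.196.0.0/14.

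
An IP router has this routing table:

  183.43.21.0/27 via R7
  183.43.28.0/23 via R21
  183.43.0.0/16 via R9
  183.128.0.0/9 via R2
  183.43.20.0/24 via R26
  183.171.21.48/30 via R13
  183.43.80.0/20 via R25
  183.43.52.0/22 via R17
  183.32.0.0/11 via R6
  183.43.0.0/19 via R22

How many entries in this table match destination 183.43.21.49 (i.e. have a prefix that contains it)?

Prefixes containing 183.43.21.49:
  183.32.0.0/11 (183.32.0.0 - 183.63.255.255)
  183.43.0.0/16 (183.43.0.0 - 183.43.255.255)
  183.43.0.0/19 (183.43.0.0 - 183.43.31.255)
Total matching entries: 3.

3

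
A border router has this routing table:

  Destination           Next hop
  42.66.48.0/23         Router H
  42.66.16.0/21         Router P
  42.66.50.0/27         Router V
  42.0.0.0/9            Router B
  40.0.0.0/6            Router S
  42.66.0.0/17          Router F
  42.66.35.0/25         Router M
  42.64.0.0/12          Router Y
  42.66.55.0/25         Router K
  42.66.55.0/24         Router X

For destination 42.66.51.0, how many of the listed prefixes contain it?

Prefixes containing 42.66.51.0:
  40.0.0.0/6 (40.0.0.0 - 43.255.255.255)
  42.0.0.0/9 (42.0.0.0 - 42.127.255.255)
  42.64.0.0/12 (42.64.0.0 - 42.79.255.255)
  42.66.0.0/17 (42.66.0.0 - 42.66.127.255)
Total matching entries: 4.

4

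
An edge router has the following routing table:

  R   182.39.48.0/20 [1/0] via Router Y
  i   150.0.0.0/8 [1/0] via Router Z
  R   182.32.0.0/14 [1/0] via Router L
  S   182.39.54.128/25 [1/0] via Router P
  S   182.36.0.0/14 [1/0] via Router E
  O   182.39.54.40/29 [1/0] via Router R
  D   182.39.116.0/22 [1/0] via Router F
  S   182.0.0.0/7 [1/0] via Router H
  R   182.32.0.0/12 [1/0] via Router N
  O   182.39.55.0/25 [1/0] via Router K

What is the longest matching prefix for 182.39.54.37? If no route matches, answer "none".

182.39.48.0/20

Entries matching 182.39.54.37:
  182.0.0.0/7 (182.0.0.0 - 183.255.255.255)
  182.32.0.0/12 (182.32.0.0 - 182.47.255.255)
  182.36.0.0/14 (182.36.0.0 - 182.39.255.255)
  182.39.48.0/20 (182.39.48.0 - 182.39.63.255)
Most specific is 182.39.48.0/20.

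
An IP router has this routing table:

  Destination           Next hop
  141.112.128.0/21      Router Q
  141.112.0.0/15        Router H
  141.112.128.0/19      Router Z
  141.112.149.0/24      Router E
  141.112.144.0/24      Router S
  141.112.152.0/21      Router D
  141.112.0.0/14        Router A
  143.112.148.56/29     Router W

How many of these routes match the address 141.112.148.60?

3

Prefixes containing 141.112.148.60:
  141.112.0.0/14 (141.112.0.0 - 141.115.255.255)
  141.112.0.0/15 (141.112.0.0 - 141.113.255.255)
  141.112.128.0/19 (141.112.128.0 - 141.112.159.255)
Total matching entries: 3.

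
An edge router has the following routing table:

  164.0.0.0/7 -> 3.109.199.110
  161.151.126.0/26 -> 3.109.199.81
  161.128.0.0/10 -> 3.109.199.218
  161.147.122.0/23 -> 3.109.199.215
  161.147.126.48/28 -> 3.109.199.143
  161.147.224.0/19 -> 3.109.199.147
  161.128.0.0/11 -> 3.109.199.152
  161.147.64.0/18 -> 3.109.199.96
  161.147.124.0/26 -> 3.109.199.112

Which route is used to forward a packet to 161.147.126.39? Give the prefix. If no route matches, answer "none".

161.147.64.0/18

Entries matching 161.147.126.39:
  161.128.0.0/10 (161.128.0.0 - 161.191.255.255)
  161.128.0.0/11 (161.128.0.0 - 161.159.255.255)
  161.147.64.0/18 (161.147.64.0 - 161.147.127.255)
Most specific is 161.147.64.0/18.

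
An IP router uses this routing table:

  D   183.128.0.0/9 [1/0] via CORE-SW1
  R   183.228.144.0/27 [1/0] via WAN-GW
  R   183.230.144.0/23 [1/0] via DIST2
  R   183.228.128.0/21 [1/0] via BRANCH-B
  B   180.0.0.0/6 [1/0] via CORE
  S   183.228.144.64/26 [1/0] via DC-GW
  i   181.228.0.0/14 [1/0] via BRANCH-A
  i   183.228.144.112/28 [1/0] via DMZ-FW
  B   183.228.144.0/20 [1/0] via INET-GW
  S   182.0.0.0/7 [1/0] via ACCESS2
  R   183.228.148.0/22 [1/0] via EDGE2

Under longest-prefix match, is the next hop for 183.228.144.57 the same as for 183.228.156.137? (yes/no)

yes

183.228.144.57: longest match 183.228.144.0/20 -> INET-GW
183.228.156.137: longest match 183.228.144.0/20 -> INET-GW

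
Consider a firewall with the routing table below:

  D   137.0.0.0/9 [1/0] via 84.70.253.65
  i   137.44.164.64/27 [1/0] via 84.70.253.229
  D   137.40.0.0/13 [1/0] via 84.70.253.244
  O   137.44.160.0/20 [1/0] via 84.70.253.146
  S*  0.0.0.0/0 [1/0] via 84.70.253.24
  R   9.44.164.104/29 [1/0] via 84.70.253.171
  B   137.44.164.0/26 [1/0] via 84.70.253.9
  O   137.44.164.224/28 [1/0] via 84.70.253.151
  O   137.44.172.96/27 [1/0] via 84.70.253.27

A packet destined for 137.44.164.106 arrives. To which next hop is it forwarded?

84.70.253.146

Routes whose prefix contains 137.44.164.106:
  0.0.0.0/0 (default, matches everything) -> 84.70.253.24
  137.0.0.0/9 (137.0.0.0 - 137.127.255.255) -> 84.70.253.65
  137.40.0.0/13 (137.40.0.0 - 137.47.255.255) -> 84.70.253.244
  137.44.160.0/20 (137.44.160.0 - 137.44.175.255) -> 84.70.253.146
More-specific entries that do NOT match:
  9.44.164.104/29 (9.44.164.104 - 9.44.164.111) does not contain 137.44.164.106
  137.44.164.224/28 (137.44.164.224 - 137.44.164.239) does not contain 137.44.164.106
  137.44.164.64/27 (137.44.164.64 - 137.44.164.95) does not contain 137.44.164.106
  137.44.172.96/27 (137.44.172.96 - 137.44.172.127) does not contain 137.44.164.106
  137.44.164.0/26 (137.44.164.0 - 137.44.164.63) does not contain 137.44.164.106
Longest matching prefix is /20 -> next hop 84.70.253.146.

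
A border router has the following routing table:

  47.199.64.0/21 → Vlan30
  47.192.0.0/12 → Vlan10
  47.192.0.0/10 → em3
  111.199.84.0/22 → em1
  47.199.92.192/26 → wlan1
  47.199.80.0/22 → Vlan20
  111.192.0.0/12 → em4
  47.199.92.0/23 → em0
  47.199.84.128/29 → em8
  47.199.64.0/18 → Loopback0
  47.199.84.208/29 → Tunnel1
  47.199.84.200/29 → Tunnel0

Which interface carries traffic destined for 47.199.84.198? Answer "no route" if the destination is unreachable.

Loopback0

Routes whose prefix contains 47.199.84.198:
  47.192.0.0/10 (47.192.0.0 - 47.255.255.255) -> em3
  47.192.0.0/12 (47.192.0.0 - 47.207.255.255) -> Vlan10
  47.199.64.0/18 (47.199.64.0 - 47.199.127.255) -> Loopback0
More-specific entries that do NOT match:
  47.199.84.128/29 (47.199.84.128 - 47.199.84.135) does not contain 47.199.84.198
  47.199.84.208/29 (47.199.84.208 - 47.199.84.215) does not contain 47.199.84.198
  47.199.84.200/29 (47.199.84.200 - 47.199.84.207) does not contain 47.199.84.198
  47.199.92.192/26 (47.199.92.192 - 47.199.92.255) does not contain 47.199.84.198
  47.199.92.0/23 (47.199.92.0 - 47.199.93.255) does not contain 47.199.84.198
  111.199.84.0/22 (111.199.84.0 - 111.199.87.255) does not contain 47.199.84.198
  47.199.80.0/22 (47.199.80.0 - 47.199.83.255) does not contain 47.199.84.198
  47.199.64.0/21 (47.199.64.0 - 47.199.71.255) does not contain 47.199.84.198
Longest matching prefix is /18 -> interface Loopback0.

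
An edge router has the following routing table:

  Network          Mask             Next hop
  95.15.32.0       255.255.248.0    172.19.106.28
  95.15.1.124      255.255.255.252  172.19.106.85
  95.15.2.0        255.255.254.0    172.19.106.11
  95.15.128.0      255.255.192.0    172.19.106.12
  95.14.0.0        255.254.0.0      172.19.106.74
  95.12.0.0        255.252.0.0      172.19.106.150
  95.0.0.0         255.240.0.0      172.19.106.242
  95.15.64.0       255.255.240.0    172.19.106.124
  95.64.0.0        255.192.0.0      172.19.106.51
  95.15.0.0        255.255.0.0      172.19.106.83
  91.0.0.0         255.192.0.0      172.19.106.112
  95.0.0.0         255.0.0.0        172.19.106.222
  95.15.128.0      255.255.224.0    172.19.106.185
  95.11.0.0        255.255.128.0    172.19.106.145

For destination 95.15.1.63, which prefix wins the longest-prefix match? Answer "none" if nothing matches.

95.15.0.0/16

Entries matching 95.15.1.63:
  95.0.0.0/8 (95.0.0.0 - 95.255.255.255)
  95.0.0.0/12 (95.0.0.0 - 95.15.255.255)
  95.12.0.0/14 (95.12.0.0 - 95.15.255.255)
  95.14.0.0/15 (95.14.0.0 - 95.15.255.255)
  95.15.0.0/16 (95.15.0.0 - 95.15.255.255)
Most specific is 95.15.0.0/16.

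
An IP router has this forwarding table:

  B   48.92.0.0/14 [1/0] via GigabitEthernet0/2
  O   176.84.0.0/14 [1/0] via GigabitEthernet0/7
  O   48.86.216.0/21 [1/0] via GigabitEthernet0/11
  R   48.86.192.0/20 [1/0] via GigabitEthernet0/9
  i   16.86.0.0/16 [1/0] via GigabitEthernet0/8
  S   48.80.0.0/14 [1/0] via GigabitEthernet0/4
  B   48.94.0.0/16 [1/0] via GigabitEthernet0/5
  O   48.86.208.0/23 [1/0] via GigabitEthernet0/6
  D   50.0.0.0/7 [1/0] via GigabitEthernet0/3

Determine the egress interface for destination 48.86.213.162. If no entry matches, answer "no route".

No entry's prefix contains 48.86.213.162; there is no default route.

no route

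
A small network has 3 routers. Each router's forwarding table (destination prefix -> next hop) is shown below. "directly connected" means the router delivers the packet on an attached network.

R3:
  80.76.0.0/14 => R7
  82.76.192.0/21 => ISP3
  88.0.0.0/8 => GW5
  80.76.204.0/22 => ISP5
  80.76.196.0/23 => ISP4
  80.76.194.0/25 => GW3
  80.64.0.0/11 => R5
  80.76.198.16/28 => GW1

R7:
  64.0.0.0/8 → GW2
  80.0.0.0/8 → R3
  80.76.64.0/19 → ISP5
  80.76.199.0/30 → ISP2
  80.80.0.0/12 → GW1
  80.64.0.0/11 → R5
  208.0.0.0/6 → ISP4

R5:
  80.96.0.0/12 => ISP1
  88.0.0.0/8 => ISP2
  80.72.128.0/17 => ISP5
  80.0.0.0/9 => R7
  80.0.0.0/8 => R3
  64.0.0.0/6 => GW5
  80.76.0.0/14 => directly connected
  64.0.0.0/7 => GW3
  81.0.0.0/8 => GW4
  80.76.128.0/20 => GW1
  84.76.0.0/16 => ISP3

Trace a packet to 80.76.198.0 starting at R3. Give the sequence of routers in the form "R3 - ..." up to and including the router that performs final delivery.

At R3: longest match for 80.76.198.0 is 80.76.0.0/14 -> R7
At R7: longest match for 80.76.198.0 is 80.64.0.0/11 -> R5
At R5: longest match for 80.76.198.0 is 80.76.0.0/14 -> directly connected

R3 - R7 - R5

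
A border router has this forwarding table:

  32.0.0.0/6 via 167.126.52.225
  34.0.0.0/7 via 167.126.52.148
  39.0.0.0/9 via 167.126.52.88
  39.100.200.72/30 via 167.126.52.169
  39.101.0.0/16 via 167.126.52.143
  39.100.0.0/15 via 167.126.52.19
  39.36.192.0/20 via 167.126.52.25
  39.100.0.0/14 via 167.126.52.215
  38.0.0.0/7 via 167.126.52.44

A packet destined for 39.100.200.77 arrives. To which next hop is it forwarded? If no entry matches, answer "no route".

Routes whose prefix contains 39.100.200.77:
  38.0.0.0/7 (38.0.0.0 - 39.255.255.255) -> 167.126.52.44
  39.0.0.0/9 (39.0.0.0 - 39.127.255.255) -> 167.126.52.88
  39.100.0.0/14 (39.100.0.0 - 39.103.255.255) -> 167.126.52.215
  39.100.0.0/15 (39.100.0.0 - 39.101.255.255) -> 167.126.52.19
More-specific entries that do NOT match:
  39.100.200.72/30 (39.100.200.72 - 39.100.200.75) does not contain 39.100.200.77
  39.36.192.0/20 (39.36.192.0 - 39.36.207.255) does not contain 39.100.200.77
  39.101.0.0/16 (39.101.0.0 - 39.101.255.255) does not contain 39.100.200.77
Longest matching prefix is /15 -> next hop 167.126.52.19.

167.126.52.19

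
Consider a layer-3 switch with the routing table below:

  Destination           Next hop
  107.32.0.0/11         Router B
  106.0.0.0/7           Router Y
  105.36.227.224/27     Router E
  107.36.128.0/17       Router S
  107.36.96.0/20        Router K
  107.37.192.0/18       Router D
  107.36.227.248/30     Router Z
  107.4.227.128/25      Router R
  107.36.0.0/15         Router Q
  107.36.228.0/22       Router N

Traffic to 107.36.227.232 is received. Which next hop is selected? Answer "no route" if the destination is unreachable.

Router S

Routes whose prefix contains 107.36.227.232:
  106.0.0.0/7 (106.0.0.0 - 107.255.255.255) -> Router Y
  107.32.0.0/11 (107.32.0.0 - 107.63.255.255) -> Router B
  107.36.0.0/15 (107.36.0.0 - 107.37.255.255) -> Router Q
  107.36.128.0/17 (107.36.128.0 - 107.36.255.255) -> Router S
More-specific entries that do NOT match:
  107.36.227.248/30 (107.36.227.248 - 107.36.227.251) does not contain 107.36.227.232
  105.36.227.224/27 (105.36.227.224 - 105.36.227.255) does not contain 107.36.227.232
  107.4.227.128/25 (107.4.227.128 - 107.4.227.255) does not contain 107.36.227.232
  107.36.228.0/22 (107.36.228.0 - 107.36.231.255) does not contain 107.36.227.232
  107.36.96.0/20 (107.36.96.0 - 107.36.111.255) does not contain 107.36.227.232
  107.37.192.0/18 (107.37.192.0 - 107.37.255.255) does not contain 107.36.227.232
Longest matching prefix is /17 -> next hop Router S.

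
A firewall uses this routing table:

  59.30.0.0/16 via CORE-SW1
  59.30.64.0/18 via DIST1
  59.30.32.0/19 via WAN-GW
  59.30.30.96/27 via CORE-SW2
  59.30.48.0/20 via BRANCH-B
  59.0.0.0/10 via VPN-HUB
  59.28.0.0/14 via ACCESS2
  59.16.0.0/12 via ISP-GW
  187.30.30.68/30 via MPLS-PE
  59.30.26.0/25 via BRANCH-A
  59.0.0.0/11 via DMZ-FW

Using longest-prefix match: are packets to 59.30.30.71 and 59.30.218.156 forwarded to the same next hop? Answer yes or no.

yes

59.30.30.71: longest match 59.30.0.0/16 -> CORE-SW1
59.30.218.156: longest match 59.30.0.0/16 -> CORE-SW1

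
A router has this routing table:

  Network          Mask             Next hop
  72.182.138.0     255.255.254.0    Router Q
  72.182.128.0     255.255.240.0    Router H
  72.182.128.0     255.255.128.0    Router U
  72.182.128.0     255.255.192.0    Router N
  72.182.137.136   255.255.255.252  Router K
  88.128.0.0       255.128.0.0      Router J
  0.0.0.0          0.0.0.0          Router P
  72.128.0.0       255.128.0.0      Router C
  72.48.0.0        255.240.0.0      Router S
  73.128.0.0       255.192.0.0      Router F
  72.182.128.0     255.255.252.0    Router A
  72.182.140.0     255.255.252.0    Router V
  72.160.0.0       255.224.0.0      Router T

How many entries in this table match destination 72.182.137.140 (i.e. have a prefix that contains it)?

Prefixes containing 72.182.137.140:
  0.0.0.0/0 (default, matches everything)
  72.128.0.0/9 (72.128.0.0 - 72.255.255.255)
  72.160.0.0/11 (72.160.0.0 - 72.191.255.255)
  72.182.128.0/17 (72.182.128.0 - 72.182.255.255)
  72.182.128.0/18 (72.182.128.0 - 72.182.191.255)
  72.182.128.0/20 (72.182.128.0 - 72.182.143.255)
Total matching entries: 6.

6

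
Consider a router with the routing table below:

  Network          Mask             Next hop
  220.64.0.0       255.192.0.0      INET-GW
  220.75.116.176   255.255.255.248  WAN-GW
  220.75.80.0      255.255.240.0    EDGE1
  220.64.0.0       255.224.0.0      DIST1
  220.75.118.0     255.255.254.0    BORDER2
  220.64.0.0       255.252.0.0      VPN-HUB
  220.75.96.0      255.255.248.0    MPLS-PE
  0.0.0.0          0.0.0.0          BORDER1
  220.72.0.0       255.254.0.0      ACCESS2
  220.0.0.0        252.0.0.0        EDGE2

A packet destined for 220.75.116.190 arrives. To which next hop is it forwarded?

DIST1

Routes whose prefix contains 220.75.116.190:
  0.0.0.0/0 (default, matches everything) -> BORDER1
  220.0.0.0/6 (220.0.0.0 - 223.255.255.255) -> EDGE2
  220.64.0.0/10 (220.64.0.0 - 220.127.255.255) -> INET-GW
  220.64.0.0/11 (220.64.0.0 - 220.95.255.255) -> DIST1
More-specific entries that do NOT match:
  220.75.116.176/29 (220.75.116.176 - 220.75.116.183) does not contain 220.75.116.190
  220.75.118.0/23 (220.75.118.0 - 220.75.119.255) does not contain 220.75.116.190
  220.75.96.0/21 (220.75.96.0 - 220.75.103.255) does not contain 220.75.116.190
  220.75.80.0/20 (220.75.80.0 - 220.75.95.255) does not contain 220.75.116.190
  220.72.0.0/15 (220.72.0.0 - 220.73.255.255) does not contain 220.75.116.190
  220.64.0.0/14 (220.64.0.0 - 220.67.255.255) does not contain 220.75.116.190
Longest matching prefix is /11 -> next hop DIST1.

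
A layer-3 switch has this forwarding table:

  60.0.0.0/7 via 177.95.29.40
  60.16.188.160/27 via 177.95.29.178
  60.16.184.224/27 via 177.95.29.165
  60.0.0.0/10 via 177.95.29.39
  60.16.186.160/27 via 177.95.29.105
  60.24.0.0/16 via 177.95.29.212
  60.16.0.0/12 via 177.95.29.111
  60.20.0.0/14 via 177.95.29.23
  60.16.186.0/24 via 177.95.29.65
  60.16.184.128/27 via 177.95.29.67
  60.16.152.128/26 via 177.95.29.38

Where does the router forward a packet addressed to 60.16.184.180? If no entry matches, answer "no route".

177.95.29.111

Routes whose prefix contains 60.16.184.180:
  60.0.0.0/7 (60.0.0.0 - 61.255.255.255) -> 177.95.29.40
  60.0.0.0/10 (60.0.0.0 - 60.63.255.255) -> 177.95.29.39
  60.16.0.0/12 (60.16.0.0 - 60.31.255.255) -> 177.95.29.111
More-specific entries that do NOT match:
  60.16.188.160/27 (60.16.188.160 - 60.16.188.191) does not contain 60.16.184.180
  60.16.184.224/27 (60.16.184.224 - 60.16.184.255) does not contain 60.16.184.180
  60.16.186.160/27 (60.16.186.160 - 60.16.186.191) does not contain 60.16.184.180
  60.16.184.128/27 (60.16.184.128 - 60.16.184.159) does not contain 60.16.184.180
  60.16.152.128/26 (60.16.152.128 - 60.16.152.191) does not contain 60.16.184.180
  60.16.186.0/24 (60.16.186.0 - 60.16.186.255) does not contain 60.16.184.180
  60.24.0.0/16 (60.24.0.0 - 60.24.255.255) does not contain 60.16.184.180
  60.20.0.0/14 (60.20.0.0 - 60.23.255.255) does not contain 60.16.184.180
Longest matching prefix is /12 -> next hop 177.95.29.111.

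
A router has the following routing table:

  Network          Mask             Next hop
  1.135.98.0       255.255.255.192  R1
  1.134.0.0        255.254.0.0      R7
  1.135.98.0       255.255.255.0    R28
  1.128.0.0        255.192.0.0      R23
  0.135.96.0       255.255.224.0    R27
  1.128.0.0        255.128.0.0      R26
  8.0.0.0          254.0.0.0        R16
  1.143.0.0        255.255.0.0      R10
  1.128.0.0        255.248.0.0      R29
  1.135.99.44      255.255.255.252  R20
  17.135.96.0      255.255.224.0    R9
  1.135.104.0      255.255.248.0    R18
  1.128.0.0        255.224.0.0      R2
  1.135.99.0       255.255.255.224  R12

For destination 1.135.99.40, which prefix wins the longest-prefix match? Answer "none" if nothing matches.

1.134.0.0/15

Entries matching 1.135.99.40:
  1.128.0.0/9 (1.128.0.0 - 1.255.255.255)
  1.128.0.0/10 (1.128.0.0 - 1.191.255.255)
  1.128.0.0/11 (1.128.0.0 - 1.159.255.255)
  1.128.0.0/13 (1.128.0.0 - 1.135.255.255)
  1.134.0.0/15 (1.134.0.0 - 1.135.255.255)
Most specific is 1.134.0.0/15.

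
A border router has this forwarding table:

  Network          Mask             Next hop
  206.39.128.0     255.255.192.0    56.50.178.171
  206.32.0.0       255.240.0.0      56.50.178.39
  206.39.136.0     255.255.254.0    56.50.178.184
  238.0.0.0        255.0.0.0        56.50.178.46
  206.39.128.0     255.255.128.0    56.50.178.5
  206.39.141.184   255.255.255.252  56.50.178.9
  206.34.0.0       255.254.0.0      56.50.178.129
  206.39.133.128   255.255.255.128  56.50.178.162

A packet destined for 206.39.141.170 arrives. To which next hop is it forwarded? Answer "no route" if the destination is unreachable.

56.50.178.171

Routes whose prefix contains 206.39.141.170:
  206.32.0.0/12 (206.32.0.0 - 206.47.255.255) -> 56.50.178.39
  206.39.128.0/17 (206.39.128.0 - 206.39.255.255) -> 56.50.178.5
  206.39.128.0/18 (206.39.128.0 - 206.39.191.255) -> 56.50.178.171
More-specific entries that do NOT match:
  206.39.141.184/30 (206.39.141.184 - 206.39.141.187) does not contain 206.39.141.170
  206.39.133.128/25 (206.39.133.128 - 206.39.133.255) does not contain 206.39.141.170
  206.39.136.0/23 (206.39.136.0 - 206.39.137.255) does not contain 206.39.141.170
Longest matching prefix is /18 -> next hop 56.50.178.171.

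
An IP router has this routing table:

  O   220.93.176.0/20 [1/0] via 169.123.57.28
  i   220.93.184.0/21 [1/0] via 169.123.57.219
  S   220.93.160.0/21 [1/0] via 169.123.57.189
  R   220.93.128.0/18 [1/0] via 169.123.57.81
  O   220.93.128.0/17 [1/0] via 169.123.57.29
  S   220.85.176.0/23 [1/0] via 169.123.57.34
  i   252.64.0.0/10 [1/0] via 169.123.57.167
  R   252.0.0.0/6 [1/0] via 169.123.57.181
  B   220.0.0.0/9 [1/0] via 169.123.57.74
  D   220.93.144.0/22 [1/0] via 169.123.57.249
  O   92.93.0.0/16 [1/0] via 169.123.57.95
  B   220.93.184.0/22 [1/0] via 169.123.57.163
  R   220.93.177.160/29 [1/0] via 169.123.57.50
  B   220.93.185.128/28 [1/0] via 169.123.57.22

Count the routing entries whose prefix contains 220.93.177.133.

4

Prefixes containing 220.93.177.133:
  220.0.0.0/9 (220.0.0.0 - 220.127.255.255)
  220.93.128.0/17 (220.93.128.0 - 220.93.255.255)
  220.93.128.0/18 (220.93.128.0 - 220.93.191.255)
  220.93.176.0/20 (220.93.176.0 - 220.93.191.255)
Total matching entries: 4.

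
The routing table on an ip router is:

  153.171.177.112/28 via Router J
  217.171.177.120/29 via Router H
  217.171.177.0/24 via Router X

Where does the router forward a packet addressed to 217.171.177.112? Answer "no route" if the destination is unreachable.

Router X

Routes whose prefix contains 217.171.177.112:
  217.171.177.0/24 (217.171.177.0 - 217.171.177.255) -> Router X
More-specific entries that do NOT match:
  217.171.177.120/29 (217.171.177.120 - 217.171.177.127) does not contain 217.171.177.112
  153.171.177.112/28 (153.171.177.112 - 153.171.177.127) does not contain 217.171.177.112
Longest matching prefix is /24 -> next hop Router X.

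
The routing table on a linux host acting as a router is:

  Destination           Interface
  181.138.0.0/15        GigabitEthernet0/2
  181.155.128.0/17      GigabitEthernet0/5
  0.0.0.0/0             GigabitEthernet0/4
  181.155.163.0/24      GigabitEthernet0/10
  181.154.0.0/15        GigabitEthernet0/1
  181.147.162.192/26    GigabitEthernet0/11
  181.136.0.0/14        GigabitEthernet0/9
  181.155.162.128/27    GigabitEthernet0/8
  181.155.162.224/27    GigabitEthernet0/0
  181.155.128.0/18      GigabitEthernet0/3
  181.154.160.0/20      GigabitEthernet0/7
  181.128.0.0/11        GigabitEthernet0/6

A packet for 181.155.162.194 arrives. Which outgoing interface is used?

GigabitEthernet0/3

Routes whose prefix contains 181.155.162.194:
  0.0.0.0/0 (default, matches everything) -> GigabitEthernet0/4
  181.128.0.0/11 (181.128.0.0 - 181.159.255.255) -> GigabitEthernet0/6
  181.154.0.0/15 (181.154.0.0 - 181.155.255.255) -> GigabitEthernet0/1
  181.155.128.0/17 (181.155.128.0 - 181.155.255.255) -> GigabitEthernet0/5
  181.155.128.0/18 (181.155.128.0 - 181.155.191.255) -> GigabitEthernet0/3
More-specific entries that do NOT match:
  181.155.162.128/27 (181.155.162.128 - 181.155.162.159) does not contain 181.155.162.194
  181.155.162.224/27 (181.155.162.224 - 181.155.162.255) does not contain 181.155.162.194
  181.147.162.192/26 (181.147.162.192 - 181.147.162.255) does not contain 181.155.162.194
  181.155.163.0/24 (181.155.163.0 - 181.155.163.255) does not contain 181.155.162.194
  181.154.160.0/20 (181.154.160.0 - 181.154.175.255) does not contain 181.155.162.194
Longest matching prefix is /18 -> interface GigabitEthernet0/3.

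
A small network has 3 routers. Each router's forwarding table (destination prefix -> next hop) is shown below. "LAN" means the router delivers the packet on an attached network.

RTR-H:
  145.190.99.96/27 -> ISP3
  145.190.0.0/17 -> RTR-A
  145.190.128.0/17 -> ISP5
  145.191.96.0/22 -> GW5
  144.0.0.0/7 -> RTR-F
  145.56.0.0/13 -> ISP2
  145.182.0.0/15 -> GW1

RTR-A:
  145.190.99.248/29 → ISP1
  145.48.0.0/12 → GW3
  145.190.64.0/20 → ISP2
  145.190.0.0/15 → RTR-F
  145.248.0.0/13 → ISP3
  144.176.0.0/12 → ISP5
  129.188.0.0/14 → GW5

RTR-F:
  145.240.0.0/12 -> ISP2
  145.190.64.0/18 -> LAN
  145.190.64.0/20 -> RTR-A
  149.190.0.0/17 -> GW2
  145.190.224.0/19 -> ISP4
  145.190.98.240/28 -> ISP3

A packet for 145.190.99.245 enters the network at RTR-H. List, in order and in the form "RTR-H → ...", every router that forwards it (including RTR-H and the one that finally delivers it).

At RTR-H: longest match for 145.190.99.245 is 145.190.0.0/17 -> RTR-A
At RTR-A: longest match for 145.190.99.245 is 145.190.0.0/15 -> RTR-F
At RTR-F: longest match for 145.190.99.245 is 145.190.64.0/18 -> LAN

RTR-H → RTR-A → RTR-F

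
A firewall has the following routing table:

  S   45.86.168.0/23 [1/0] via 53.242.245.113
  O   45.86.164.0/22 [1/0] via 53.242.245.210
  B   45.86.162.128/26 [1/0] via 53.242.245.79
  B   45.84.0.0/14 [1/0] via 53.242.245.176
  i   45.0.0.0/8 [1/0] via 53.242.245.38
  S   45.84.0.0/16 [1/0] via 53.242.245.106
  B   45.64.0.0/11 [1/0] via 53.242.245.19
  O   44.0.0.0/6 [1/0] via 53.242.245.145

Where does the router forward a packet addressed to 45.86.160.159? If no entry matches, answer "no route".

Routes whose prefix contains 45.86.160.159:
  44.0.0.0/6 (44.0.0.0 - 47.255.255.255) -> 53.242.245.145
  45.0.0.0/8 (45.0.0.0 - 45.255.255.255) -> 53.242.245.38
  45.64.0.0/11 (45.64.0.0 - 45.95.255.255) -> 53.242.245.19
  45.84.0.0/14 (45.84.0.0 - 45.87.255.255) -> 53.242.245.176
More-specific entries that do NOT match:
  45.86.162.128/26 (45.86.162.128 - 45.86.162.191) does not contain 45.86.160.159
  45.86.168.0/23 (45.86.168.0 - 45.86.169.255) does not contain 45.86.160.159
  45.86.164.0/22 (45.86.164.0 - 45.86.167.255) does not contain 45.86.160.159
  45.84.0.0/16 (45.84.0.0 - 45.84.255.255) does not contain 45.86.160.159
Longest matching prefix is /14 -> next hop 53.242.245.176.

53.242.245.176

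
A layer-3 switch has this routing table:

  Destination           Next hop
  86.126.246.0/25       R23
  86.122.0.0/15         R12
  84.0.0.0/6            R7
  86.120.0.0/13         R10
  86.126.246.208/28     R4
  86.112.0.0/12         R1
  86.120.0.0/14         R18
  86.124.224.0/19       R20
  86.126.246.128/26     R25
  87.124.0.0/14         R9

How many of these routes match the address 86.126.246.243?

3

Prefixes containing 86.126.246.243:
  84.0.0.0/6 (84.0.0.0 - 87.255.255.255)
  86.112.0.0/12 (86.112.0.0 - 86.127.255.255)
  86.120.0.0/13 (86.120.0.0 - 86.127.255.255)
Total matching entries: 3.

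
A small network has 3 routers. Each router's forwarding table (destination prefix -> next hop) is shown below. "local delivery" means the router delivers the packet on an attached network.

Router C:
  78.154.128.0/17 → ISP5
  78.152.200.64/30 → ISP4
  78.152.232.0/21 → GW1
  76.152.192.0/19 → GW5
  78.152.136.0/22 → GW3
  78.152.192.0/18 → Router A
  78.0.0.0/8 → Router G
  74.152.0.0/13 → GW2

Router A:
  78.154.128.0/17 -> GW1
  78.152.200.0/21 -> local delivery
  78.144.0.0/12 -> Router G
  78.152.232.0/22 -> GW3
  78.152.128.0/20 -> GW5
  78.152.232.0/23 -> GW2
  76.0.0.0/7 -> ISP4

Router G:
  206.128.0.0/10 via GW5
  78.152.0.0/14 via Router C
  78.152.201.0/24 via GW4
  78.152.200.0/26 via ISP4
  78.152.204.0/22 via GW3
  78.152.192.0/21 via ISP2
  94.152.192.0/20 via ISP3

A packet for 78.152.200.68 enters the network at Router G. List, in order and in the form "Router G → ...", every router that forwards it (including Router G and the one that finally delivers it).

Router G → Router C → Router A

At Router G: longest match for 78.152.200.68 is 78.152.0.0/14 -> Router C
At Router C: longest match for 78.152.200.68 is 78.152.192.0/18 -> Router A
At Router A: longest match for 78.152.200.68 is 78.152.200.0/21 -> local delivery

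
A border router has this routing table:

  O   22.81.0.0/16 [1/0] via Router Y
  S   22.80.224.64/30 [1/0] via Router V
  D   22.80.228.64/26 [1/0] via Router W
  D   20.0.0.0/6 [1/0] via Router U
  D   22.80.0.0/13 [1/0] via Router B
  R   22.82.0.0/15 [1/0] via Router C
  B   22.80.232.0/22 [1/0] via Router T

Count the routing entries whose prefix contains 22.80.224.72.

Prefixes containing 22.80.224.72:
  20.0.0.0/6 (20.0.0.0 - 23.255.255.255)
  22.80.0.0/13 (22.80.0.0 - 22.87.255.255)
Total matching entries: 2.

2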